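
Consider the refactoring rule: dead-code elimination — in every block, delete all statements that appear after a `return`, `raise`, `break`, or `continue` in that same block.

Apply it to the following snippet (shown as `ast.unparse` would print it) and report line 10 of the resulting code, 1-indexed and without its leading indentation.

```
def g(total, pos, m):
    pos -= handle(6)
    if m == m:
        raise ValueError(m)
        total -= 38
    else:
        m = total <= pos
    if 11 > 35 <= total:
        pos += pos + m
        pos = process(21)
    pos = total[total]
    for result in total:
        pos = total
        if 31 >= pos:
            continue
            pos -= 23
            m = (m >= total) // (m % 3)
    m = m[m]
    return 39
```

Transformed code:
def g(total, pos, m):
    pos -= handle(6)
    if m == m:
        raise ValueError(m)
    else:
        m = total <= pos
    if 11 > 35 <= total:
        pos += pos + m
        pos = process(21)
    pos = total[total]
    for result in total:
        pos = total
        if 31 >= pos:
            continue
    m = m[m]
    return 39

pos = total[total]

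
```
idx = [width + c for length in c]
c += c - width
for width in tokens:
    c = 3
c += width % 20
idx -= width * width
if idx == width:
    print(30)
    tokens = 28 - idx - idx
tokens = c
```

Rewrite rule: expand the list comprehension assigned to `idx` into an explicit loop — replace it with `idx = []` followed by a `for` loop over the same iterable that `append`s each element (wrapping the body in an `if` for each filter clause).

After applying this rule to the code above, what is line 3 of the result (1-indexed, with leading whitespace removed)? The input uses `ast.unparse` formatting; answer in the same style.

idx.append(width + c)

Transformed code:
idx = []
for length in c:
    idx.append(width + c)
c += c - width
for width in tokens:
    c = 3
c += width % 20
idx -= width * width
if idx == width:
    print(30)
    tokens = 28 - idx - idx
tokens = c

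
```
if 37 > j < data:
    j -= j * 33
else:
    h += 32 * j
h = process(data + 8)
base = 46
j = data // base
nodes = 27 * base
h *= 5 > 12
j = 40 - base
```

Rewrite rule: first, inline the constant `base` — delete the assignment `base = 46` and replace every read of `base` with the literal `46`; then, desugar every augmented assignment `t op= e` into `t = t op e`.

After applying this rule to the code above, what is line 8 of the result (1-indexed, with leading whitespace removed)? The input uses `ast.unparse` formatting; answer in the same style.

h = h * (5 > 12)

Transformed code:
if 37 > j < data:
    j = j - j * 33
else:
    h = h + 32 * j
h = process(data + 8)
j = data // 46
nodes = 27 * 46
h = h * (5 > 12)
j = 40 - 46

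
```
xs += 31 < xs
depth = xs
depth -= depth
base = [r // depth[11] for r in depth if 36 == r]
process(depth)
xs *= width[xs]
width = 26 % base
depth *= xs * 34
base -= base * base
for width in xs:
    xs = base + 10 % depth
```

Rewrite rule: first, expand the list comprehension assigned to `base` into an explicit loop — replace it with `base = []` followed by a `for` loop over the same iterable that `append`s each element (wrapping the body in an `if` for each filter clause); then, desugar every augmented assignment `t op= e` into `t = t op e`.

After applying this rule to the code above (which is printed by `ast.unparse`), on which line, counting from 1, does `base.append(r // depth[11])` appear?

7

Transformed code:
xs = xs + (31 < xs)
depth = xs
depth = depth - depth
base = []
for r in depth:
    if 36 == r:
        base.append(r // depth[11])
process(depth)
xs = xs * width[xs]
width = 26 % base
depth = depth * (xs * 34)
base = base - base * base
for width in xs:
    xs = base + 10 % depth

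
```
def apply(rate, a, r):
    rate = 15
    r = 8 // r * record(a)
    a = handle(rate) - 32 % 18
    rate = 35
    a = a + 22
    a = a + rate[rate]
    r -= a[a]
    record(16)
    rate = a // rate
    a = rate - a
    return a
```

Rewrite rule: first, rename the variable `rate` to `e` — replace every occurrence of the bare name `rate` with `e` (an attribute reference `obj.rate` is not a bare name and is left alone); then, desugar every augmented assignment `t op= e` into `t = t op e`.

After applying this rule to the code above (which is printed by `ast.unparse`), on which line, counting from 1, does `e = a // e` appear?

10

Transformed code:
def apply(e, a, r):
    e = 15
    r = 8 // r * record(a)
    a = handle(e) - 32 % 18
    e = 35
    a = a + 22
    a = a + e[e]
    r = r - a[a]
    record(16)
    e = a // e
    a = e - a
    return a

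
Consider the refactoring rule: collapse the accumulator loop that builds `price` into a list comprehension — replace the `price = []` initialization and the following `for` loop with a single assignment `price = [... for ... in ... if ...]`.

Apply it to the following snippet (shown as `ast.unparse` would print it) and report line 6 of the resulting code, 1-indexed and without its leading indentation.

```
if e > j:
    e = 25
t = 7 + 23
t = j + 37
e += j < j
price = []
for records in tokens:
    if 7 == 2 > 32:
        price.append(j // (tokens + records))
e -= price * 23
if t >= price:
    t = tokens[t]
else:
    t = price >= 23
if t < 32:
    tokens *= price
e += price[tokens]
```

Transformed code:
if e > j:
    e = 25
t = 7 + 23
t = j + 37
e += j < j
price = [j // (tokens + records) for records in tokens if 7 == 2 > 32]
e -= price * 23
if t >= price:
    t = tokens[t]
else:
    t = price >= 23
if t < 32:
    tokens *= price
e += price[tokens]

price = [j // (tokens + records) for records in tokens if 7 == 2 > 32]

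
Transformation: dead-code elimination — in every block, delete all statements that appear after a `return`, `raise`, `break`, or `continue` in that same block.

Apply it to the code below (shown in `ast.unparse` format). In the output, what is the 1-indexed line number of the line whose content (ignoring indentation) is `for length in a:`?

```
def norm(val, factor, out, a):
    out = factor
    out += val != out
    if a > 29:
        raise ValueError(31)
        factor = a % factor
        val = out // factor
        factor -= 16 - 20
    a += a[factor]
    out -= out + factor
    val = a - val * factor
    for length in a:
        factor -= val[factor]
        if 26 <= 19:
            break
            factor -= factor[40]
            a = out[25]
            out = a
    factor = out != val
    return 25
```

Transformed code:
def norm(val, factor, out, a):
    out = factor
    out += val != out
    if a > 29:
        raise ValueError(31)
    a += a[factor]
    out -= out + factor
    val = a - val * factor
    for length in a:
        factor -= val[factor]
        if 26 <= 19:
            break
    factor = out != val
    return 25

9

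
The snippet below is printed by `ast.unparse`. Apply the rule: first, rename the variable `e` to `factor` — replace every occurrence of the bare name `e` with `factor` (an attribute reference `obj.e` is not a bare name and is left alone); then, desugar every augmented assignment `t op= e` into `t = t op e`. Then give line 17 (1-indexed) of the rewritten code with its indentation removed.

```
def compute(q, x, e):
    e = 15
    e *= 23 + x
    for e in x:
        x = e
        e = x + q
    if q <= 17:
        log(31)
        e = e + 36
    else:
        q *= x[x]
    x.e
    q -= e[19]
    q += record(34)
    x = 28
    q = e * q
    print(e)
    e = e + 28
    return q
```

print(factor)

Transformed code:
def compute(q, x, factor):
    factor = 15
    factor = factor * (23 + x)
    for factor in x:
        x = factor
        factor = x + q
    if q <= 17:
        log(31)
        factor = factor + 36
    else:
        q = q * x[x]
    x.e
    q = q - factor[19]
    q = q + record(34)
    x = 28
    q = factor * q
    print(factor)
    factor = factor + 28
    return q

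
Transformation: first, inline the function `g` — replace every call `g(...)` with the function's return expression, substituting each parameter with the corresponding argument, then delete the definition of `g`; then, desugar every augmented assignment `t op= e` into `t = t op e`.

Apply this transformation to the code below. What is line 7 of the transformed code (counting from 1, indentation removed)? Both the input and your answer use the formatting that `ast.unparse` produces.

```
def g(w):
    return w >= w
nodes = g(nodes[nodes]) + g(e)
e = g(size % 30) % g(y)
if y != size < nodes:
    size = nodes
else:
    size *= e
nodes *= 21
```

nodes = nodes * 21

Transformed code:
nodes = (nodes[nodes] >= nodes[nodes]) + (e >= e)
e = (size % 30 >= size % 30) % (y >= y)
if y != size < nodes:
    size = nodes
else:
    size = size * e
nodes = nodes * 21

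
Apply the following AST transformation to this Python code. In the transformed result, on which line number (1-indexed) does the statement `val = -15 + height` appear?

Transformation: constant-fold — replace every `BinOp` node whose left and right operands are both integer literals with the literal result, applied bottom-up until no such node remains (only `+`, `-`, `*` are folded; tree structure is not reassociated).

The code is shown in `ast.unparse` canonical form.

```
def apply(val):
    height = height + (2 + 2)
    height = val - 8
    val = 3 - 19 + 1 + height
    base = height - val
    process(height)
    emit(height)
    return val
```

4

Transformed code:
def apply(val):
    height = height + 4
    height = val - 8
    val = -15 + height
    base = height - val
    process(height)
    emit(height)
    return val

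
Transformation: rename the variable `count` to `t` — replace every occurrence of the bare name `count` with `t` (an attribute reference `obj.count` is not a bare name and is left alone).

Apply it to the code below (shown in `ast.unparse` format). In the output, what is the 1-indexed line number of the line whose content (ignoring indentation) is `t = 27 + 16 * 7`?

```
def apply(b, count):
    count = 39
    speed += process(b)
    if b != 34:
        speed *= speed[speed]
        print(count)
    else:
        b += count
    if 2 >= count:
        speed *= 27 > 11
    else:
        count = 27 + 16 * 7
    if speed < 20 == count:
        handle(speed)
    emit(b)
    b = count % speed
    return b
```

12

Transformed code:
def apply(b, t):
    t = 39
    speed += process(b)
    if b != 34:
        speed *= speed[speed]
        print(t)
    else:
        b += t
    if 2 >= t:
        speed *= 27 > 11
    else:
        t = 27 + 16 * 7
    if speed < 20 == t:
        handle(speed)
    emit(b)
    b = t % speed
    return b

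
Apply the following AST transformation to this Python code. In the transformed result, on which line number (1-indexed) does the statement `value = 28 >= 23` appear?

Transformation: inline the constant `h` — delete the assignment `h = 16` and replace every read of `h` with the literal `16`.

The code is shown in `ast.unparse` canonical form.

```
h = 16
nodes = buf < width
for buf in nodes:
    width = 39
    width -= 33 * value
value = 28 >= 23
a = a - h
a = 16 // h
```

5

Transformed code:
nodes = buf < width
for buf in nodes:
    width = 39
    width -= 33 * value
value = 28 >= 23
a = a - 16
a = 16 // 16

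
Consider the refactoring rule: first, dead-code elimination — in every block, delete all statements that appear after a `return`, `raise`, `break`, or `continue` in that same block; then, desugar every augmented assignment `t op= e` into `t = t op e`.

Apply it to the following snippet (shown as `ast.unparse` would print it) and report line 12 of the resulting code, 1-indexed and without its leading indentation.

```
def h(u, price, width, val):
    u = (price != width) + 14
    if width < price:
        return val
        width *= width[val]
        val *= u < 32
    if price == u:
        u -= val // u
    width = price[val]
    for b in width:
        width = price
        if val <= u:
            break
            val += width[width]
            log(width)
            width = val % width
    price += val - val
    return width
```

Transformed code:
def h(u, price, width, val):
    u = (price != width) + 14
    if width < price:
        return val
    if price == u:
        u = u - val // u
    width = price[val]
    for b in width:
        width = price
        if val <= u:
            break
    price = price + (val - val)
    return width

price = price + (val - val)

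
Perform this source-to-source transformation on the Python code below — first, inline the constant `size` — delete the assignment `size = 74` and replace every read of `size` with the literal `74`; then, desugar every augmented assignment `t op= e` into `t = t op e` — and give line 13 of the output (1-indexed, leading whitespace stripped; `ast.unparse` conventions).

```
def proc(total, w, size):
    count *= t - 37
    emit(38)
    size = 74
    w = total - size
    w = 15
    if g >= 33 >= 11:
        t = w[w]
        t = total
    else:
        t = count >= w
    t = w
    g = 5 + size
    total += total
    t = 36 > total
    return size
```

Transformed code:
def proc(total, w, size):
    count = count * (t - 37)
    emit(38)
    w = total - 74
    w = 15
    if g >= 33 >= 11:
        t = w[w]
        t = total
    else:
        t = count >= w
    t = w
    g = 5 + 74
    total = total + total
    t = 36 > total
    return 74

total = total + total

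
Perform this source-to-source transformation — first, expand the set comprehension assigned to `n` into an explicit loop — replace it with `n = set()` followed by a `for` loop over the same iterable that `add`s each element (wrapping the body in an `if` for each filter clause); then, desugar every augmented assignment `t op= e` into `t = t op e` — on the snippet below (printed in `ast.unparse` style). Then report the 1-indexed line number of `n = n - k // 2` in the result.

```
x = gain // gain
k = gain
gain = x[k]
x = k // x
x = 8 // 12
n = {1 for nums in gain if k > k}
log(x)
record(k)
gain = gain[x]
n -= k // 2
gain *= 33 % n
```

13

Transformed code:
x = gain // gain
k = gain
gain = x[k]
x = k // x
x = 8 // 12
n = set()
for nums in gain:
    if k > k:
        n.add(1)
log(x)
record(k)
gain = gain[x]
n = n - k // 2
gain = gain * (33 % n)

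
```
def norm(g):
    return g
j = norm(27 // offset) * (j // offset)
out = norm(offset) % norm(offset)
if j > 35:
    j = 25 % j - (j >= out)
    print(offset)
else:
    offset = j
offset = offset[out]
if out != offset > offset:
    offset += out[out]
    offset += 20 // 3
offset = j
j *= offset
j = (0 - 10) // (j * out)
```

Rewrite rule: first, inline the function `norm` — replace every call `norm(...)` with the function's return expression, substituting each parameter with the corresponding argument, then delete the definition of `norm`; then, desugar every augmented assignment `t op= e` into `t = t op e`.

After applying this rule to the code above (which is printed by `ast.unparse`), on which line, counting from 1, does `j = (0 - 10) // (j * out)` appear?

14

Transformed code:
j = 27 // offset * (j // offset)
out = offset % offset
if j > 35:
    j = 25 % j - (j >= out)
    print(offset)
else:
    offset = j
offset = offset[out]
if out != offset > offset:
    offset = offset + out[out]
    offset = offset + 20 // 3
offset = j
j = j * offset
j = (0 - 10) // (j * out)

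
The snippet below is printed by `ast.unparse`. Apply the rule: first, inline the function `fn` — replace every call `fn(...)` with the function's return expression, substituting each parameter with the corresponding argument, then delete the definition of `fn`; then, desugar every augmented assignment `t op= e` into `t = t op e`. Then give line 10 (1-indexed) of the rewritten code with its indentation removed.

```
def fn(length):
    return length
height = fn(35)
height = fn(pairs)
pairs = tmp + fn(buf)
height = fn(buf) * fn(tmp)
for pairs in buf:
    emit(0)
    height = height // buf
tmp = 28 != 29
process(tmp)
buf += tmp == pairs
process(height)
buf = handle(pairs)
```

buf = buf + (tmp == pairs)

Transformed code:
height = 35
height = pairs
pairs = tmp + buf
height = buf * tmp
for pairs in buf:
    emit(0)
    height = height // buf
tmp = 28 != 29
process(tmp)
buf = buf + (tmp == pairs)
process(height)
buf = handle(pairs)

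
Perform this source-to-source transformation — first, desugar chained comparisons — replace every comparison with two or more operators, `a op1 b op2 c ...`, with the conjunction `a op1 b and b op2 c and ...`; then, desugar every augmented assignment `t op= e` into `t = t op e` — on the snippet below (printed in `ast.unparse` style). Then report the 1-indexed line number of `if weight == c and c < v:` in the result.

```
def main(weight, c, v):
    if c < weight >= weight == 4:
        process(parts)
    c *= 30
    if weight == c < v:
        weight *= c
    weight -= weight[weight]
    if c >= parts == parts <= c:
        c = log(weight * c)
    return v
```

Transformed code:
def main(weight, c, v):
    if c < weight and weight >= weight and (weight == 4):
        process(parts)
    c = c * 30
    if weight == c and c < v:
        weight = weight * c
    weight = weight - weight[weight]
    if c >= parts and parts == parts and (parts <= c):
        c = log(weight * c)
    return v

5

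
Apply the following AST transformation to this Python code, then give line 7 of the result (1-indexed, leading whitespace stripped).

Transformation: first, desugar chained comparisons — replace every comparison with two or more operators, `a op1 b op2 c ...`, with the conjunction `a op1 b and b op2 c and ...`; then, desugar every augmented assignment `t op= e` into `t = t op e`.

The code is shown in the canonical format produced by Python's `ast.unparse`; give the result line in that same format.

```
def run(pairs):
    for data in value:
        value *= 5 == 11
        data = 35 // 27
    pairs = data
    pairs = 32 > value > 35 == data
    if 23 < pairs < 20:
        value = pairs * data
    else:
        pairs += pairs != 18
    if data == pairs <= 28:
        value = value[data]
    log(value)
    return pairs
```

Transformed code:
def run(pairs):
    for data in value:
        value = value * (5 == 11)
        data = 35 // 27
    pairs = data
    pairs = 32 > value and value > 35 and (35 == data)
    if 23 < pairs and pairs < 20:
        value = pairs * data
    else:
        pairs = pairs + (pairs != 18)
    if data == pairs and pairs <= 28:
        value = value[data]
    log(value)
    return pairs

if 23 < pairs and pairs < 20:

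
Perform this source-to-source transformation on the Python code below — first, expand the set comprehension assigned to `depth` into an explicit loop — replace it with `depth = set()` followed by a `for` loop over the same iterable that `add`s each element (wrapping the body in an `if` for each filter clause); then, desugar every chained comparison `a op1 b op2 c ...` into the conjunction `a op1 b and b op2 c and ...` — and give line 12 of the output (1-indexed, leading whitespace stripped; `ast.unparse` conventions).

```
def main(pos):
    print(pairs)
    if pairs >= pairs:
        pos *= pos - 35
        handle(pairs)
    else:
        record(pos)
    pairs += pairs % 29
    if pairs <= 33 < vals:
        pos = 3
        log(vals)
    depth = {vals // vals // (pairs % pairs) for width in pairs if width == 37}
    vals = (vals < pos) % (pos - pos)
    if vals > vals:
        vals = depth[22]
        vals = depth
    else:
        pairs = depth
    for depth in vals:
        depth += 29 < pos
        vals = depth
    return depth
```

depth = set()

Transformed code:
def main(pos):
    print(pairs)
    if pairs >= pairs:
        pos *= pos - 35
        handle(pairs)
    else:
        record(pos)
    pairs += pairs % 29
    if pairs <= 33 and 33 < vals:
        pos = 3
        log(vals)
    depth = set()
    for width in pairs:
        if width == 37:
            depth.add(vals // vals // (pairs % pairs))
    vals = (vals < pos) % (pos - pos)
    if vals > vals:
        vals = depth[22]
        vals = depth
    else:
        pairs = depth
    for depth in vals:
        depth += 29 < pos
        vals = depth
    return depth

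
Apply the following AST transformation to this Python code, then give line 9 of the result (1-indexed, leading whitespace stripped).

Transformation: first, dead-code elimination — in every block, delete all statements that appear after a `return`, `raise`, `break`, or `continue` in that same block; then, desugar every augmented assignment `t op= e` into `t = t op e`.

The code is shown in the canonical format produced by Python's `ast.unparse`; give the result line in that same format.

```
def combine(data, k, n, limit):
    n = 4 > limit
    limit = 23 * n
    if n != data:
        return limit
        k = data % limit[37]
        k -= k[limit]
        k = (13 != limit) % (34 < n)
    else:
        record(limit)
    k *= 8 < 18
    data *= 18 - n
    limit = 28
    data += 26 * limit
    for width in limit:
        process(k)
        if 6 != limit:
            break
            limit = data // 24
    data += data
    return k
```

Transformed code:
def combine(data, k, n, limit):
    n = 4 > limit
    limit = 23 * n
    if n != data:
        return limit
    else:
        record(limit)
    k = k * (8 < 18)
    data = data * (18 - n)
    limit = 28
    data = data + 26 * limit
    for width in limit:
        process(k)
        if 6 != limit:
            break
    data = data + data
    return k

data = data * (18 - n)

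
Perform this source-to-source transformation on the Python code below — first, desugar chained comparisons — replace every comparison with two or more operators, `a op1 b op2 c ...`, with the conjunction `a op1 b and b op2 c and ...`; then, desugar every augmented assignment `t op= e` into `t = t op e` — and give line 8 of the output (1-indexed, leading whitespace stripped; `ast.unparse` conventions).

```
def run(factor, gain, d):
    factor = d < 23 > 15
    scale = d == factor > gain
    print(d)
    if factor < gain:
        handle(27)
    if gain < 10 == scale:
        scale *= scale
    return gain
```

Transformed code:
def run(factor, gain, d):
    factor = d < 23 and 23 > 15
    scale = d == factor and factor > gain
    print(d)
    if factor < gain:
        handle(27)
    if gain < 10 and 10 == scale:
        scale = scale * scale
    return gain

scale = scale * scale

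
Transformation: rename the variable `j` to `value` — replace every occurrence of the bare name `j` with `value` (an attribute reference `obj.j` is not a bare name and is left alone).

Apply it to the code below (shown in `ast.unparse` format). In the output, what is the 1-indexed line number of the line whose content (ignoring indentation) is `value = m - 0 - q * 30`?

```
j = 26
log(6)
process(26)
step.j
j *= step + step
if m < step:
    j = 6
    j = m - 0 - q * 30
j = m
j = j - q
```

8

Transformed code:
value = 26
log(6)
process(26)
step.j
value *= step + step
if m < step:
    value = 6
    value = m - 0 - q * 30
value = m
value = value - q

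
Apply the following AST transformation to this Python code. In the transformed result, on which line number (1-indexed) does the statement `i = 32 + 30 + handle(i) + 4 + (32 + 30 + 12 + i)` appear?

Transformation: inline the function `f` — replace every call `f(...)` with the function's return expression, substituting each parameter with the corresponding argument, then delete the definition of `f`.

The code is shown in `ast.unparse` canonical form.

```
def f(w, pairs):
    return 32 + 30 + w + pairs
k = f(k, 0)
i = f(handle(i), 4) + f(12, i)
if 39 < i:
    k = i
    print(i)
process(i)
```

Transformed code:
k = 32 + 30 + k + 0
i = 32 + 30 + handle(i) + 4 + (32 + 30 + 12 + i)
if 39 < i:
    k = i
    print(i)
process(i)

2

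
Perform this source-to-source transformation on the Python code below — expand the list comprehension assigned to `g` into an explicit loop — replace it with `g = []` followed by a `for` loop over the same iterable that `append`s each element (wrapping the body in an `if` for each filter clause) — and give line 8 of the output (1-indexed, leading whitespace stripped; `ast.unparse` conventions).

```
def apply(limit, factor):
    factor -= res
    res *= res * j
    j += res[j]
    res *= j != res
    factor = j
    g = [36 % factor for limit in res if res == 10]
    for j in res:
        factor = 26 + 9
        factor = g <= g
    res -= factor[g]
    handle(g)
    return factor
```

Transformed code:
def apply(limit, factor):
    factor -= res
    res *= res * j
    j += res[j]
    res *= j != res
    factor = j
    g = []
    for limit in res:
        if res == 10:
            g.append(36 % factor)
    for j in res:
        factor = 26 + 9
        factor = g <= g
    res -= factor[g]
    handle(g)
    return factor

for limit in res:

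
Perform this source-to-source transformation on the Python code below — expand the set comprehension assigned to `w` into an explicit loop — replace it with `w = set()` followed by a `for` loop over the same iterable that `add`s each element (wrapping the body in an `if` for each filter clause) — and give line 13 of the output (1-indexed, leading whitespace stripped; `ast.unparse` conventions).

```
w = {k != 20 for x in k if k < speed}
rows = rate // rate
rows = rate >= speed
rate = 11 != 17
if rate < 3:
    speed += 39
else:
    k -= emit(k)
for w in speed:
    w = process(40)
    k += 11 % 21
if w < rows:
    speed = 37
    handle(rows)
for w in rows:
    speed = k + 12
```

w = process(40)

Transformed code:
w = set()
for x in k:
    if k < speed:
        w.add(k != 20)
rows = rate // rate
rows = rate >= speed
rate = 11 != 17
if rate < 3:
    speed += 39
else:
    k -= emit(k)
for w in speed:
    w = process(40)
    k += 11 % 21
if w < rows:
    speed = 37
    handle(rows)
for w in rows:
    speed = k + 12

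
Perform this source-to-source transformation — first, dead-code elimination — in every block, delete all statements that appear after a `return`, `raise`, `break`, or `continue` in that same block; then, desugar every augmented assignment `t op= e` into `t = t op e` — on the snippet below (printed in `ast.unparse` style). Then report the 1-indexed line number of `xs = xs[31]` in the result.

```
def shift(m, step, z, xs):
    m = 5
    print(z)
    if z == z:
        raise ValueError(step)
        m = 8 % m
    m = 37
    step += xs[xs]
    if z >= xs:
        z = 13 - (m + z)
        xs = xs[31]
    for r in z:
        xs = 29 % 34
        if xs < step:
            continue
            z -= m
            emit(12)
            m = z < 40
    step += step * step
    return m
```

Transformed code:
def shift(m, step, z, xs):
    m = 5
    print(z)
    if z == z:
        raise ValueError(step)
    m = 37
    step = step + xs[xs]
    if z >= xs:
        z = 13 - (m + z)
        xs = xs[31]
    for r in z:
        xs = 29 % 34
        if xs < step:
            continue
    step = step + step * step
    return m

10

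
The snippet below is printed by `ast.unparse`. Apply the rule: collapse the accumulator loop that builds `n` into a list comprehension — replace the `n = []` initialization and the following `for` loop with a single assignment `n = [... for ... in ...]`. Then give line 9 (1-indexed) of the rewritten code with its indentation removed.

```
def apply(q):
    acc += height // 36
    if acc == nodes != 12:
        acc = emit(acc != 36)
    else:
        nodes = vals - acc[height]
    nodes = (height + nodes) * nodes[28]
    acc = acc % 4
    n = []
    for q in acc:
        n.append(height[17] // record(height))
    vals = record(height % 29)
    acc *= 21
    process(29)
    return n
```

Transformed code:
def apply(q):
    acc += height // 36
    if acc == nodes != 12:
        acc = emit(acc != 36)
    else:
        nodes = vals - acc[height]
    nodes = (height + nodes) * nodes[28]
    acc = acc % 4
    n = [height[17] // record(height) for q in acc]
    vals = record(height % 29)
    acc *= 21
    process(29)
    return n

n = [height[17] // record(height) for q in acc]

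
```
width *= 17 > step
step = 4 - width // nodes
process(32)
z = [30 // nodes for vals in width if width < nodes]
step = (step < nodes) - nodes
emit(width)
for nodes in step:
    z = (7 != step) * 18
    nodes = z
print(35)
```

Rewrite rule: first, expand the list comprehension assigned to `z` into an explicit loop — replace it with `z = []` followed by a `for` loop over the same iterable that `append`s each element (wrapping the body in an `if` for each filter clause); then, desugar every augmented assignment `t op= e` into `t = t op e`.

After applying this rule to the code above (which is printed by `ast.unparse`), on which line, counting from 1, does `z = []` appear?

4

Transformed code:
width = width * (17 > step)
step = 4 - width // nodes
process(32)
z = []
for vals in width:
    if width < nodes:
        z.append(30 // nodes)
step = (step < nodes) - nodes
emit(width)
for nodes in step:
    z = (7 != step) * 18
    nodes = z
print(35)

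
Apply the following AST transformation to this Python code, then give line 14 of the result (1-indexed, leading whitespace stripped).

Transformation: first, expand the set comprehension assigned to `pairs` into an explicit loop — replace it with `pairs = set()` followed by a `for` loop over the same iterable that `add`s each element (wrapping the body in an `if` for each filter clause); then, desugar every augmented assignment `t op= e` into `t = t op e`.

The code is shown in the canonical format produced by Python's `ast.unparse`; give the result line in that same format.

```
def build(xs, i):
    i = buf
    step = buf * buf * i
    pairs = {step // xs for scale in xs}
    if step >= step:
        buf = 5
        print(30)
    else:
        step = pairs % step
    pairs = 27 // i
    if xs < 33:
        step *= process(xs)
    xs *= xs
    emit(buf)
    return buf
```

step = step * process(xs)

Transformed code:
def build(xs, i):
    i = buf
    step = buf * buf * i
    pairs = set()
    for scale in xs:
        pairs.add(step // xs)
    if step >= step:
        buf = 5
        print(30)
    else:
        step = pairs % step
    pairs = 27 // i
    if xs < 33:
        step = step * process(xs)
    xs = xs * xs
    emit(buf)
    return buf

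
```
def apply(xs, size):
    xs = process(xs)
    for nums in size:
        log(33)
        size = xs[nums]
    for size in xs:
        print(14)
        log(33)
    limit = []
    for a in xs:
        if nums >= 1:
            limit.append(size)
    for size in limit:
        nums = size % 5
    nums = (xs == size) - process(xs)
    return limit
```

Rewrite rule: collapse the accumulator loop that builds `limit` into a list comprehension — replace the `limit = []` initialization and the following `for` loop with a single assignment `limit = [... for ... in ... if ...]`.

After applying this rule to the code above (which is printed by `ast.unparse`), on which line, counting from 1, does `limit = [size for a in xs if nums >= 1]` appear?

9

Transformed code:
def apply(xs, size):
    xs = process(xs)
    for nums in size:
        log(33)
        size = xs[nums]
    for size in xs:
        print(14)
        log(33)
    limit = [size for a in xs if nums >= 1]
    for size in limit:
        nums = size % 5
    nums = (xs == size) - process(xs)
    return limit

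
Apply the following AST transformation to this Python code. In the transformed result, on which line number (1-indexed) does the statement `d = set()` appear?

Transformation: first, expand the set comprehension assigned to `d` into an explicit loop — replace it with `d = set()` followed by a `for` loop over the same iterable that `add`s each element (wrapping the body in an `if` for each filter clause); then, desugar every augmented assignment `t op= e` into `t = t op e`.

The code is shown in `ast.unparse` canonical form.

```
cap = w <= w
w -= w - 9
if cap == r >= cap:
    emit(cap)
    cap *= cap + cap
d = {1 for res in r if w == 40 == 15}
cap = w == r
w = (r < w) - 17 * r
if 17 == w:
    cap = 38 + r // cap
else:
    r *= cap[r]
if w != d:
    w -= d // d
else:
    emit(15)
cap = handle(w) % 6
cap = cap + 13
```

6

Transformed code:
cap = w <= w
w = w - (w - 9)
if cap == r >= cap:
    emit(cap)
    cap = cap * (cap + cap)
d = set()
for res in r:
    if w == 40 == 15:
        d.add(1)
cap = w == r
w = (r < w) - 17 * r
if 17 == w:
    cap = 38 + r // cap
else:
    r = r * cap[r]
if w != d:
    w = w - d // d
else:
    emit(15)
cap = handle(w) % 6
cap = cap + 13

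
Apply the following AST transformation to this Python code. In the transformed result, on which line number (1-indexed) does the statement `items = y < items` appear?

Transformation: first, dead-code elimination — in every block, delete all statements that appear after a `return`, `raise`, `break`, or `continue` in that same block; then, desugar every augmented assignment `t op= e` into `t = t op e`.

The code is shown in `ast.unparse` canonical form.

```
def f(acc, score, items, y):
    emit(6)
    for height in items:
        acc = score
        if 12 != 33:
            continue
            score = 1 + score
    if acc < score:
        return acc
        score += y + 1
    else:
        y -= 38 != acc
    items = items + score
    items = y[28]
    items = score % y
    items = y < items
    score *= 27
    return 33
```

14

Transformed code:
def f(acc, score, items, y):
    emit(6)
    for height in items:
        acc = score
        if 12 != 33:
            continue
    if acc < score:
        return acc
    else:
        y = y - (38 != acc)
    items = items + score
    items = y[28]
    items = score % y
    items = y < items
    score = score * 27
    return 33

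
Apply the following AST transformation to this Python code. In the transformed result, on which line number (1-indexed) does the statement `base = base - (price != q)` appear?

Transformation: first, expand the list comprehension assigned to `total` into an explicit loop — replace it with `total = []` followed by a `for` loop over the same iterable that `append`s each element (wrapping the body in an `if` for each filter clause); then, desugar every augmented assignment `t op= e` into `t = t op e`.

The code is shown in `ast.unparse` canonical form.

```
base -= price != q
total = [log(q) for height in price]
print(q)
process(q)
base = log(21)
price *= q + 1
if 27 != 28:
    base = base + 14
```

1

Transformed code:
base = base - (price != q)
total = []
for height in price:
    total.append(log(q))
print(q)
process(q)
base = log(21)
price = price * (q + 1)
if 27 != 28:
    base = base + 14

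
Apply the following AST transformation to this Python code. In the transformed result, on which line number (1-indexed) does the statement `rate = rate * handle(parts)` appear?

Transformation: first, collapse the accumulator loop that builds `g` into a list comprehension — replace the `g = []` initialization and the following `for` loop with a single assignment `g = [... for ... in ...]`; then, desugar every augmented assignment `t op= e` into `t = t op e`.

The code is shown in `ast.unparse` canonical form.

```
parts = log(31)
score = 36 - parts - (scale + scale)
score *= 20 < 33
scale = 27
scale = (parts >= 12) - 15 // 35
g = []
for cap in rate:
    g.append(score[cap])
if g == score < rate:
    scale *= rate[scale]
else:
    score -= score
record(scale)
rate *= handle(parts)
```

Transformed code:
parts = log(31)
score = 36 - parts - (scale + scale)
score = score * (20 < 33)
scale = 27
scale = (parts >= 12) - 15 // 35
g = [score[cap] for cap in rate]
if g == score < rate:
    scale = scale * rate[scale]
else:
    score = score - score
record(scale)
rate = rate * handle(parts)

12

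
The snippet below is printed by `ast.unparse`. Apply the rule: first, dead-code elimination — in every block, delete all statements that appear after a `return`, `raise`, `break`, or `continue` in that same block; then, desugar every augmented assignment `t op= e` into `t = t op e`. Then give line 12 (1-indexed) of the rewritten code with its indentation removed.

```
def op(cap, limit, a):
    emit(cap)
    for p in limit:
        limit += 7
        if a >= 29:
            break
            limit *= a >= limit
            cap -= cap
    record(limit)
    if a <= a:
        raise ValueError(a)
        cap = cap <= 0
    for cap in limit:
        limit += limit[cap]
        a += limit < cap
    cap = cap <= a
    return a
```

a = a + (limit < cap)

Transformed code:
def op(cap, limit, a):
    emit(cap)
    for p in limit:
        limit = limit + 7
        if a >= 29:
            break
    record(limit)
    if a <= a:
        raise ValueError(a)
    for cap in limit:
        limit = limit + limit[cap]
        a = a + (limit < cap)
    cap = cap <= a
    return a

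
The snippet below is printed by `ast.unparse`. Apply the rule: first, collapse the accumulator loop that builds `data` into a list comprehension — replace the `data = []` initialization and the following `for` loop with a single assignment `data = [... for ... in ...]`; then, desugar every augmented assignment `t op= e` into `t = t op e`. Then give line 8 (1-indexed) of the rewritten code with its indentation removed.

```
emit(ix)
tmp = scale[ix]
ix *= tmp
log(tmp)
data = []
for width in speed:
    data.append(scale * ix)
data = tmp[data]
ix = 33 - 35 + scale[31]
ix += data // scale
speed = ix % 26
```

Transformed code:
emit(ix)
tmp = scale[ix]
ix = ix * tmp
log(tmp)
data = [scale * ix for width in speed]
data = tmp[data]
ix = 33 - 35 + scale[31]
ix = ix + data // scale
speed = ix % 26

ix = ix + data // scale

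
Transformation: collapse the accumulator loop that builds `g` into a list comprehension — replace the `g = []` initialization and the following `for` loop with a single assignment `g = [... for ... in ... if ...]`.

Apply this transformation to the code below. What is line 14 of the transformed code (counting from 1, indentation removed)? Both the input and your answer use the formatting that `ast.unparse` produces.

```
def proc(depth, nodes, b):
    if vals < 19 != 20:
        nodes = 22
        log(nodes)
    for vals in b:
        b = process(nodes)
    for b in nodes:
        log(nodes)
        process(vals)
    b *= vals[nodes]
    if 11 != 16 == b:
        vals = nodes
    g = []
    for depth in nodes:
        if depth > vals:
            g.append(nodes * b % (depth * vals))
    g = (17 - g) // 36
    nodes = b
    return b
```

Transformed code:
def proc(depth, nodes, b):
    if vals < 19 != 20:
        nodes = 22
        log(nodes)
    for vals in b:
        b = process(nodes)
    for b in nodes:
        log(nodes)
        process(vals)
    b *= vals[nodes]
    if 11 != 16 == b:
        vals = nodes
    g = [nodes * b % (depth * vals) for depth in nodes if depth > vals]
    g = (17 - g) // 36
    nodes = b
    return b

g = (17 - g) // 36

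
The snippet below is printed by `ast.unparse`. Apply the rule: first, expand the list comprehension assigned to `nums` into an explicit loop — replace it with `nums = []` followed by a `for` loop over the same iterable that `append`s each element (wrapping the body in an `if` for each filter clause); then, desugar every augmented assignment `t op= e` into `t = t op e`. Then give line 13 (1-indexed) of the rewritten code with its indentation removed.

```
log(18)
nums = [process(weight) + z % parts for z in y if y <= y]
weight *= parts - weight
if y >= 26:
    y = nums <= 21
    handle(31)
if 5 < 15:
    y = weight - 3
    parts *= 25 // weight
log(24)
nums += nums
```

log(24)

Transformed code:
log(18)
nums = []
for z in y:
    if y <= y:
        nums.append(process(weight) + z % parts)
weight = weight * (parts - weight)
if y >= 26:
    y = nums <= 21
    handle(31)
if 5 < 15:
    y = weight - 3
    parts = parts * (25 // weight)
log(24)
nums = nums + nums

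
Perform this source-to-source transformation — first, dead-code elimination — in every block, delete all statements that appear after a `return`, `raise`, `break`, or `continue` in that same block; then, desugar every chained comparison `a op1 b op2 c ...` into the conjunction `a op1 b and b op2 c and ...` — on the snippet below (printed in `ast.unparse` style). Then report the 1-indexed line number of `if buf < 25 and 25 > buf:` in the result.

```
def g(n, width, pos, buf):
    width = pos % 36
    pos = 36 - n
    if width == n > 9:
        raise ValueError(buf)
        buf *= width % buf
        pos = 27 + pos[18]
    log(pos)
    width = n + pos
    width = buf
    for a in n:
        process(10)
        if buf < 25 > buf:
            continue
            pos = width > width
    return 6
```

11

Transformed code:
def g(n, width, pos, buf):
    width = pos % 36
    pos = 36 - n
    if width == n and n > 9:
        raise ValueError(buf)
    log(pos)
    width = n + pos
    width = buf
    for a in n:
        process(10)
        if buf < 25 and 25 > buf:
            continue
    return 6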